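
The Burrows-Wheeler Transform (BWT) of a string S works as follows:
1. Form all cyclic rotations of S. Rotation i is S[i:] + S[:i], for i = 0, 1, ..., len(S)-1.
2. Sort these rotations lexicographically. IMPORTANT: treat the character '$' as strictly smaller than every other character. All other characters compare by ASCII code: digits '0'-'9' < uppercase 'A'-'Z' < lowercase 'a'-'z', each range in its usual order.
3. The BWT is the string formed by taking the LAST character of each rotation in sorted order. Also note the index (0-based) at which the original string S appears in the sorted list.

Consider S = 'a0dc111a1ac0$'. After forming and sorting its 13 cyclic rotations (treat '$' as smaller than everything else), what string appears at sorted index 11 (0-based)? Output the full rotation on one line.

All 13 rotations (rotation i = S[i:]+S[:i]):
  rot[0] = a0dc111a1ac0$
  rot[1] = 0dc111a1ac0$a
  rot[2] = dc111a1ac0$a0
  rot[3] = c111a1ac0$a0d
  rot[4] = 111a1ac0$a0dc
  rot[5] = 11a1ac0$a0dc1
  rot[6] = 1a1ac0$a0dc11
  rot[7] = a1ac0$a0dc111
  rot[8] = 1ac0$a0dc111a
  rot[9] = ac0$a0dc111a1
  rot[10] = c0$a0dc111a1a
  rot[11] = 0$a0dc111a1ac
  rot[12] = $a0dc111a1ac0
Sorted (with $ < everything):
  sorted[0] = $a0dc111a1ac0
  sorted[1] = 0$a0dc111a1ac
  sorted[2] = 0dc111a1ac0$a
  sorted[3] = 111a1ac0$a0dc
  sorted[4] = 11a1ac0$a0dc1
  sorted[5] = 1a1ac0$a0dc11
  sorted[6] = 1ac0$a0dc111a
  sorted[7] = a0dc111a1ac0$
  sorted[8] = a1ac0$a0dc111
  sorted[9] = ac0$a0dc111a1
  sorted[10] = c0$a0dc111a1a
  sorted[11] = c111a1ac0$a0d
  sorted[12] = dc111a1ac0$a0
sorted[11] = c111a1ac0$a0d

Answer: c111a1ac0$a0d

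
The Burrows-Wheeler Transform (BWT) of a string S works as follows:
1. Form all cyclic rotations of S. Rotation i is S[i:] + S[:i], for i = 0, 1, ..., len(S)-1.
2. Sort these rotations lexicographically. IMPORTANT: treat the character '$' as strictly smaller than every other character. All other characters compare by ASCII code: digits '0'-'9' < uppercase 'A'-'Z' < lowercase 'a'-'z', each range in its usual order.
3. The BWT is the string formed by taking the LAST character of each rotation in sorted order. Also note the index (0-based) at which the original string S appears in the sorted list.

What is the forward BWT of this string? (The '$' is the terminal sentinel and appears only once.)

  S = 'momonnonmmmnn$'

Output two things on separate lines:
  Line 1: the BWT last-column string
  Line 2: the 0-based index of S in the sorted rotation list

All 14 rotations (rotation i = S[i:]+S[:i]):
  rot[0] = momonnonmmmnn$
  rot[1] = omonnonmmmnn$m
  rot[2] = monnonmmmnn$mo
  rot[3] = onnonmmmnn$mom
  rot[4] = nnonmmmnn$momo
  rot[5] = nonmmmnn$momon
  rot[6] = onmmmnn$momonn
  rot[7] = nmmmnn$momonno
  rot[8] = mmmnn$momonnon
  rot[9] = mmnn$momonnonm
  rot[10] = mnn$momonnonmm
  rot[11] = nn$momonnonmmm
  rot[12] = n$momonnonmmmn
  rot[13] = $momonnonmmmnn
Sorted (with $ < everything):
  sorted[0] = $momonnonmmmnn  (last char: 'n')
  sorted[1] = mmmnn$momonnon  (last char: 'n')
  sorted[2] = mmnn$momonnonm  (last char: 'm')
  sorted[3] = mnn$momonnonmm  (last char: 'm')
  sorted[4] = momonnonmmmnn$  (last char: '$')
  sorted[5] = monnonmmmnn$mo  (last char: 'o')
  sorted[6] = n$momonnonmmmn  (last char: 'n')
  sorted[7] = nmmmnn$momonno  (last char: 'o')
  sorted[8] = nn$momonnonmmm  (last char: 'm')
  sorted[9] = nnonmmmnn$momo  (last char: 'o')
  sorted[10] = nonmmmnn$momon  (last char: 'n')
  sorted[11] = omonnonmmmnn$m  (last char: 'm')
  sorted[12] = onmmmnn$momonn  (last char: 'n')
  sorted[13] = onnonmmmnn$mom  (last char: 'm')
Last column: nnmm$onomonmnm
Original string S is at sorted index 4

Answer: nnmm$onomonmnm
4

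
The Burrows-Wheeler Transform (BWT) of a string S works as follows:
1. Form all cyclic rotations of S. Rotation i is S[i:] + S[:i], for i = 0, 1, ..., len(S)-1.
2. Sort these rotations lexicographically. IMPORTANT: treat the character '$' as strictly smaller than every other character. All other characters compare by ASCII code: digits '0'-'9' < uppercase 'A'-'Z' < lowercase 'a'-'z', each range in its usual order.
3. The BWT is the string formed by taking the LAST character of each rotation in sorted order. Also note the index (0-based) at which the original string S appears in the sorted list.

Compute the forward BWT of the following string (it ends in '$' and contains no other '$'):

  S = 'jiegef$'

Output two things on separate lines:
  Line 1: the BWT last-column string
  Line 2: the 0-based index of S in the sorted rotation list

Answer: fgieej$
6

Derivation:
All 7 rotations (rotation i = S[i:]+S[:i]):
  rot[0] = jiegef$
  rot[1] = iegef$j
  rot[2] = egef$ji
  rot[3] = gef$jie
  rot[4] = ef$jieg
  rot[5] = f$jiege
  rot[6] = $jiegef
Sorted (with $ < everything):
  sorted[0] = $jiegef  (last char: 'f')
  sorted[1] = ef$jieg  (last char: 'g')
  sorted[2] = egef$ji  (last char: 'i')
  sorted[3] = f$jiege  (last char: 'e')
  sorted[4] = gef$jie  (last char: 'e')
  sorted[5] = iegef$j  (last char: 'j')
  sorted[6] = jiegef$  (last char: '$')
Last column: fgieej$
Original string S is at sorted index 6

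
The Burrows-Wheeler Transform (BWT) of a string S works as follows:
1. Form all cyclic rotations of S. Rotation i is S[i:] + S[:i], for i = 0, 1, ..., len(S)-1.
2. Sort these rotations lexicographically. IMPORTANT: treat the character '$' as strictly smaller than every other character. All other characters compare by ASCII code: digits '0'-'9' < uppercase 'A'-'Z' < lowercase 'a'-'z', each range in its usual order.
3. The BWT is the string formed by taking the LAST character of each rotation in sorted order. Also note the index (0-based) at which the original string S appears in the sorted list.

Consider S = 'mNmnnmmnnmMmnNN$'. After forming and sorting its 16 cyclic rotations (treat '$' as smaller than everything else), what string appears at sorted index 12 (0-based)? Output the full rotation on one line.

Answer: nmMmnNN$mNmnnmmn

Derivation:
All 16 rotations (rotation i = S[i:]+S[:i]):
  rot[0] = mNmnnmmnnmMmnNN$
  rot[1] = NmnnmmnnmMmnNN$m
  rot[2] = mnnmmnnmMmnNN$mN
  rot[3] = nnmmnnmMmnNN$mNm
  rot[4] = nmmnnmMmnNN$mNmn
  rot[5] = mmnnmMmnNN$mNmnn
  rot[6] = mnnmMmnNN$mNmnnm
  rot[7] = nnmMmnNN$mNmnnmm
  rot[8] = nmMmnNN$mNmnnmmn
  rot[9] = mMmnNN$mNmnnmmnn
  rot[10] = MmnNN$mNmnnmmnnm
  rot[11] = mnNN$mNmnnmmnnmM
  rot[12] = nNN$mNmnnmmnnmMm
  rot[13] = NN$mNmnnmmnnmMmn
  rot[14] = N$mNmnnmmnnmMmnN
  rot[15] = $mNmnnmmnnmMmnNN
Sorted (with $ < everything):
  sorted[0] = $mNmnnmmnnmMmnNN
  sorted[1] = MmnNN$mNmnnmmnnm
  sorted[2] = N$mNmnnmmnnmMmnN
  sorted[3] = NN$mNmnnmmnnmMmn
  sorted[4] = NmnnmmnnmMmnNN$m
  sorted[5] = mMmnNN$mNmnnmmnn
  sorted[6] = mNmnnmmnnmMmnNN$
  sorted[7] = mmnnmMmnNN$mNmnn
  sorted[8] = mnNN$mNmnnmmnnmM
  sorted[9] = mnnmMmnNN$mNmnnm
  sorted[10] = mnnmmnnmMmnNN$mN
  sorted[11] = nNN$mNmnnmmnnmMm
  sorted[12] = nmMmnNN$mNmnnmmn
  sorted[13] = nmmnnmMmnNN$mNmn
  sorted[14] = nnmMmnNN$mNmnnmm
  sorted[15] = nnmmnnmMmnNN$mNm
sorted[12] = nmMmnNN$mNmnnmmn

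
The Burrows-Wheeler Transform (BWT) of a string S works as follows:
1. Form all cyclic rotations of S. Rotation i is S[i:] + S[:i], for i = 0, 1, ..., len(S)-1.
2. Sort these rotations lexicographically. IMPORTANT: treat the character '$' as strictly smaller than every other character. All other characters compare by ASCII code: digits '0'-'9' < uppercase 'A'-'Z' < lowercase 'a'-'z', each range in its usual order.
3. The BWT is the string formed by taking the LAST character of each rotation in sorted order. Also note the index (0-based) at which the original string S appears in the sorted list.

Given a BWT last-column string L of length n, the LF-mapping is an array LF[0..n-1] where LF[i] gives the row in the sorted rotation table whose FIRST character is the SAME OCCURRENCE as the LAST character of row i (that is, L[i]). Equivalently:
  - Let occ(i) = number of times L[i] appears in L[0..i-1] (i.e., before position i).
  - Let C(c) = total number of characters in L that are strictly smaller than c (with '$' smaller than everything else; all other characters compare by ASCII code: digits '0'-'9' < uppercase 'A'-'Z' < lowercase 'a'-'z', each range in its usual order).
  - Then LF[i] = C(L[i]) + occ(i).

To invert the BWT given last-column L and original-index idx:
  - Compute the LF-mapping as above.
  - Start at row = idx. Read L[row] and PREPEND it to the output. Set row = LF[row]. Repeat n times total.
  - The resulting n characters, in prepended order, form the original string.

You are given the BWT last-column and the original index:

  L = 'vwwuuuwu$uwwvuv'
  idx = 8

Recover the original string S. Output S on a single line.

Answer: vwuwwuuuvwwuuv$

Derivation:
LF mapping: 7 10 11 1 2 3 12 4 0 5 13 14 8 6 9
Walk LF starting at row 8, prepending L[row]:
  step 1: row=8, L[8]='$', prepend. Next row=LF[8]=0
  step 2: row=0, L[0]='v', prepend. Next row=LF[0]=7
  step 3: row=7, L[7]='u', prepend. Next row=LF[7]=4
  step 4: row=4, L[4]='u', prepend. Next row=LF[4]=2
  step 5: row=2, L[2]='w', prepend. Next row=LF[2]=11
  step 6: row=11, L[11]='w', prepend. Next row=LF[11]=14
  step 7: row=14, L[14]='v', prepend. Next row=LF[14]=9
  step 8: row=9, L[9]='u', prepend. Next row=LF[9]=5
  step 9: row=5, L[5]='u', prepend. Next row=LF[5]=3
  step 10: row=3, L[3]='u', prepend. Next row=LF[3]=1
  step 11: row=1, L[1]='w', prepend. Next row=LF[1]=10
  step 12: row=10, L[10]='w', prepend. Next row=LF[10]=13
  step 13: row=13, L[13]='u', prepend. Next row=LF[13]=6
  step 14: row=6, L[6]='w', prepend. Next row=LF[6]=12
  step 15: row=12, L[12]='v', prepend. Next row=LF[12]=8
Reversed output: vwuwwuuuvwwuuv$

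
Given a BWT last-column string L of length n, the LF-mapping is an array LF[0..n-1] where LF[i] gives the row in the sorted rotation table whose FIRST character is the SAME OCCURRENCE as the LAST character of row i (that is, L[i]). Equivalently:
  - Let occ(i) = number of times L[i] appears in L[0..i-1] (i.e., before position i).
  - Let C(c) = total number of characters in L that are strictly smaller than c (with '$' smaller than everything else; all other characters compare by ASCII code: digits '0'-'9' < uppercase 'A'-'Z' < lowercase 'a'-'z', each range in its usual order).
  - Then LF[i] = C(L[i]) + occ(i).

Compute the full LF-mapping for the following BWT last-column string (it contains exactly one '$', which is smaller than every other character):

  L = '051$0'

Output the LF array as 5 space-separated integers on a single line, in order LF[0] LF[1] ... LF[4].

Char counts: '$':1, '0':2, '1':1, '5':1
C (first-col start): C('$')=0, C('0')=1, C('1')=3, C('5')=4
L[0]='0': occ=0, LF[0]=C('0')+0=1+0=1
L[1]='5': occ=0, LF[1]=C('5')+0=4+0=4
L[2]='1': occ=0, LF[2]=C('1')+0=3+0=3
L[3]='$': occ=0, LF[3]=C('$')+0=0+0=0
L[4]='0': occ=1, LF[4]=C('0')+1=1+1=2

Answer: 1 4 3 0 2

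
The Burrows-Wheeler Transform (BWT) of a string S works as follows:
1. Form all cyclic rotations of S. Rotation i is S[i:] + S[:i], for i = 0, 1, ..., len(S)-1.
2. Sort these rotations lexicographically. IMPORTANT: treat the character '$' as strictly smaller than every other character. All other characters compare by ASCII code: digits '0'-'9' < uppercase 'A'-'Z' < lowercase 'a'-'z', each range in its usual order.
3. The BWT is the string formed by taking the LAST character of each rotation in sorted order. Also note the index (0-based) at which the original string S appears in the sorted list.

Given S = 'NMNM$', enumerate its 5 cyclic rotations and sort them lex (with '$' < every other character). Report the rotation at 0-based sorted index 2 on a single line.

Answer: MNM$N

Derivation:
All 5 rotations (rotation i = S[i:]+S[:i]):
  rot[0] = NMNM$
  rot[1] = MNM$N
  rot[2] = NM$NM
  rot[3] = M$NMN
  rot[4] = $NMNM
Sorted (with $ < everything):
  sorted[0] = $NMNM
  sorted[1] = M$NMN
  sorted[2] = MNM$N
  sorted[3] = NM$NM
  sorted[4] = NMNM$
sorted[2] = MNM$N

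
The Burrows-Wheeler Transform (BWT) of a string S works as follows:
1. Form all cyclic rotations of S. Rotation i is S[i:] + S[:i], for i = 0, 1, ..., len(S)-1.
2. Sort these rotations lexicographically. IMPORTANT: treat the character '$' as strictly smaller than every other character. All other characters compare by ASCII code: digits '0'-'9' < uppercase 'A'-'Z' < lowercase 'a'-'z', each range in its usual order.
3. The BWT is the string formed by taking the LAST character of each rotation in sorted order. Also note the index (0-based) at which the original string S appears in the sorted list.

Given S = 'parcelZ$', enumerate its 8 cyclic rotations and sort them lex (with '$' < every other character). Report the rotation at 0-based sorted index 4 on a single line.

All 8 rotations (rotation i = S[i:]+S[:i]):
  rot[0] = parcelZ$
  rot[1] = arcelZ$p
  rot[2] = rcelZ$pa
  rot[3] = celZ$par
  rot[4] = elZ$parc
  rot[5] = lZ$parce
  rot[6] = Z$parcel
  rot[7] = $parcelZ
Sorted (with $ < everything):
  sorted[0] = $parcelZ
  sorted[1] = Z$parcel
  sorted[2] = arcelZ$p
  sorted[3] = celZ$par
  sorted[4] = elZ$parc
  sorted[5] = lZ$parce
  sorted[6] = parcelZ$
  sorted[7] = rcelZ$pa
sorted[4] = elZ$parc

Answer: elZ$parc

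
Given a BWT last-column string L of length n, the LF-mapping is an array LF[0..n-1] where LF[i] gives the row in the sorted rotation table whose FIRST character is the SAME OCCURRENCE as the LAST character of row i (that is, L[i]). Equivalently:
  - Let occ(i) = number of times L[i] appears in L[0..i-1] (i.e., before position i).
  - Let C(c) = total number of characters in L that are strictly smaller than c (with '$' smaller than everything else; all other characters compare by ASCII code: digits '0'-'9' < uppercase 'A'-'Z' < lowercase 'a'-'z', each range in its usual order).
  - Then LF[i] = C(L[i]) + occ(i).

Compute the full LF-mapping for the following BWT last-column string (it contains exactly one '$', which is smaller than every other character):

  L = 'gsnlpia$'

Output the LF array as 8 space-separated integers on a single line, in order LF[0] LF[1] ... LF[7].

Char counts: '$':1, 'a':1, 'g':1, 'i':1, 'l':1, 'n':1, 'p':1, 's':1
C (first-col start): C('$')=0, C('a')=1, C('g')=2, C('i')=3, C('l')=4, C('n')=5, C('p')=6, C('s')=7
L[0]='g': occ=0, LF[0]=C('g')+0=2+0=2
L[1]='s': occ=0, LF[1]=C('s')+0=7+0=7
L[2]='n': occ=0, LF[2]=C('n')+0=5+0=5
L[3]='l': occ=0, LF[3]=C('l')+0=4+0=4
L[4]='p': occ=0, LF[4]=C('p')+0=6+0=6
L[5]='i': occ=0, LF[5]=C('i')+0=3+0=3
L[6]='a': occ=0, LF[6]=C('a')+0=1+0=1
L[7]='$': occ=0, LF[7]=C('$')+0=0+0=0

Answer: 2 7 5 4 6 3 1 0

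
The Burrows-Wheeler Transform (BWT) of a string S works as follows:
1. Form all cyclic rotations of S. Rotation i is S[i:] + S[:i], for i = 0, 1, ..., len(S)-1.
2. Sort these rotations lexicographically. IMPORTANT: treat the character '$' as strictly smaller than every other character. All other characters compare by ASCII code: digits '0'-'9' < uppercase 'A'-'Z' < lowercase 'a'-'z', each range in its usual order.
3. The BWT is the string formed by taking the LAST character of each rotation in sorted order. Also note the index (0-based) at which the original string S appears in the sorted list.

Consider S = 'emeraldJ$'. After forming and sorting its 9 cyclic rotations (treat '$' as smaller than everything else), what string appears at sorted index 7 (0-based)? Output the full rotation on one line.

Answer: meraldJ$e

Derivation:
All 9 rotations (rotation i = S[i:]+S[:i]):
  rot[0] = emeraldJ$
  rot[1] = meraldJ$e
  rot[2] = eraldJ$em
  rot[3] = raldJ$eme
  rot[4] = aldJ$emer
  rot[5] = ldJ$emera
  rot[6] = dJ$emeral
  rot[7] = J$emerald
  rot[8] = $emeraldJ
Sorted (with $ < everything):
  sorted[0] = $emeraldJ
  sorted[1] = J$emerald
  sorted[2] = aldJ$emer
  sorted[3] = dJ$emeral
  sorted[4] = emeraldJ$
  sorted[5] = eraldJ$em
  sorted[6] = ldJ$emera
  sorted[7] = meraldJ$e
  sorted[8] = raldJ$eme
sorted[7] = meraldJ$e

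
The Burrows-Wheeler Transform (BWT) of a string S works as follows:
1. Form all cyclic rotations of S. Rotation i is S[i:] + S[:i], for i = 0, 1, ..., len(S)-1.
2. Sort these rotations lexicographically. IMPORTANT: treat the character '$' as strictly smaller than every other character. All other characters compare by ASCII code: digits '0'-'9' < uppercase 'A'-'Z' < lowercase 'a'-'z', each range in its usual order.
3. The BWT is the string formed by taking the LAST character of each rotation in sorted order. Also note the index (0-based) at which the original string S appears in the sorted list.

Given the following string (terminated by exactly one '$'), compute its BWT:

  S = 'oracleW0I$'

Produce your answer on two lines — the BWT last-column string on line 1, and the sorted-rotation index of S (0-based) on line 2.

Answer: IW0eralc$o
8

Derivation:
All 10 rotations (rotation i = S[i:]+S[:i]):
  rot[0] = oracleW0I$
  rot[1] = racleW0I$o
  rot[2] = acleW0I$or
  rot[3] = cleW0I$ora
  rot[4] = leW0I$orac
  rot[5] = eW0I$oracl
  rot[6] = W0I$oracle
  rot[7] = 0I$oracleW
  rot[8] = I$oracleW0
  rot[9] = $oracleW0I
Sorted (with $ < everything):
  sorted[0] = $oracleW0I  (last char: 'I')
  sorted[1] = 0I$oracleW  (last char: 'W')
  sorted[2] = I$oracleW0  (last char: '0')
  sorted[3] = W0I$oracle  (last char: 'e')
  sorted[4] = acleW0I$or  (last char: 'r')
  sorted[5] = cleW0I$ora  (last char: 'a')
  sorted[6] = eW0I$oracl  (last char: 'l')
  sorted[7] = leW0I$orac  (last char: 'c')
  sorted[8] = oracleW0I$  (last char: '$')
  sorted[9] = racleW0I$o  (last char: 'o')
Last column: IW0eralc$o
Original string S is at sorted index 8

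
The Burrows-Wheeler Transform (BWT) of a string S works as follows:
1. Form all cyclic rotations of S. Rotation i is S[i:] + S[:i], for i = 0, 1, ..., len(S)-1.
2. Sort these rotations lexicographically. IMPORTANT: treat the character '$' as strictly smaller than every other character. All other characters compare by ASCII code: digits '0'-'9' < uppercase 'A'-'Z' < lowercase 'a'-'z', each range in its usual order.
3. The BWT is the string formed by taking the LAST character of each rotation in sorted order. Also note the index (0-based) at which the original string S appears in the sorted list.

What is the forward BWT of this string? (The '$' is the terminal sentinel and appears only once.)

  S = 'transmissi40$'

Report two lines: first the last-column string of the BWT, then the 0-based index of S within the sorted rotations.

Answer: 04irsmsatsni$
12

Derivation:
All 13 rotations (rotation i = S[i:]+S[:i]):
  rot[0] = transmissi40$
  rot[1] = ransmissi40$t
  rot[2] = ansmissi40$tr
  rot[3] = nsmissi40$tra
  rot[4] = smissi40$tran
  rot[5] = missi40$trans
  rot[6] = issi40$transm
  rot[7] = ssi40$transmi
  rot[8] = si40$transmis
  rot[9] = i40$transmiss
  rot[10] = 40$transmissi
  rot[11] = 0$transmissi4
  rot[12] = $transmissi40
Sorted (with $ < everything):
  sorted[0] = $transmissi40  (last char: '0')
  sorted[1] = 0$transmissi4  (last char: '4')
  sorted[2] = 40$transmissi  (last char: 'i')
  sorted[3] = ansmissi40$tr  (last char: 'r')
  sorted[4] = i40$transmiss  (last char: 's')
  sorted[5] = issi40$transm  (last char: 'm')
  sorted[6] = missi40$trans  (last char: 's')
  sorted[7] = nsmissi40$tra  (last char: 'a')
  sorted[8] = ransmissi40$t  (last char: 't')
  sorted[9] = si40$transmis  (last char: 's')
  sorted[10] = smissi40$tran  (last char: 'n')
  sorted[11] = ssi40$transmi  (last char: 'i')
  sorted[12] = transmissi40$  (last char: '$')
Last column: 04irsmsatsni$
Original string S is at sorted index 12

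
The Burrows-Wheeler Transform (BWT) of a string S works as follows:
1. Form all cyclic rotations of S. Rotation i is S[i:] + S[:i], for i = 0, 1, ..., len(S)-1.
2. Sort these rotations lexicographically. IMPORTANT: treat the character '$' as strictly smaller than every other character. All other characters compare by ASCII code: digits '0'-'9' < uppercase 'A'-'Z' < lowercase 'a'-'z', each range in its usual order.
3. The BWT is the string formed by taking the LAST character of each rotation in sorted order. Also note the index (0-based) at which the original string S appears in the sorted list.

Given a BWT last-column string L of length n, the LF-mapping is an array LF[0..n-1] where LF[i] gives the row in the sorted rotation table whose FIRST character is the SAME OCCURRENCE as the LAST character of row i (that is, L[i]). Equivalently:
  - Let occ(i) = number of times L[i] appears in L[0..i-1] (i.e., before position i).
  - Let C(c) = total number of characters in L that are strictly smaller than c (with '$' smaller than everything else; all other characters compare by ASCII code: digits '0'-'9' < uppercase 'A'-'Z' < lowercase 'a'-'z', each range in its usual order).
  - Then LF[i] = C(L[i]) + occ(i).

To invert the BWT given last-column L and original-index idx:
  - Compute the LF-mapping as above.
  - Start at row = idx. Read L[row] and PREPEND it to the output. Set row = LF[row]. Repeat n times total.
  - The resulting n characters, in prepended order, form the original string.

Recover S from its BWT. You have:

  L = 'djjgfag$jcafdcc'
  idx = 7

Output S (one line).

Answer: djacjfcjagcfgd$

Derivation:
LF mapping: 6 12 13 10 8 1 11 0 14 3 2 9 7 4 5
Walk LF starting at row 7, prepending L[row]:
  step 1: row=7, L[7]='$', prepend. Next row=LF[7]=0
  step 2: row=0, L[0]='d', prepend. Next row=LF[0]=6
  step 3: row=6, L[6]='g', prepend. Next row=LF[6]=11
  step 4: row=11, L[11]='f', prepend. Next row=LF[11]=9
  step 5: row=9, L[9]='c', prepend. Next row=LF[9]=3
  step 6: row=3, L[3]='g', prepend. Next row=LF[3]=10
  step 7: row=10, L[10]='a', prepend. Next row=LF[10]=2
  step 8: row=2, L[2]='j', prepend. Next row=LF[2]=13
  step 9: row=13, L[13]='c', prepend. Next row=LF[13]=4
  step 10: row=4, L[4]='f', prepend. Next row=LF[4]=8
  step 11: row=8, L[8]='j', prepend. Next row=LF[8]=14
  step 12: row=14, L[14]='c', prepend. Next row=LF[14]=5
  step 13: row=5, L[5]='a', prepend. Next row=LF[5]=1
  step 14: row=1, L[1]='j', prepend. Next row=LF[1]=12
  step 15: row=12, L[12]='d', prepend. Next row=LF[12]=7
Reversed output: djacjfcjagcfgd$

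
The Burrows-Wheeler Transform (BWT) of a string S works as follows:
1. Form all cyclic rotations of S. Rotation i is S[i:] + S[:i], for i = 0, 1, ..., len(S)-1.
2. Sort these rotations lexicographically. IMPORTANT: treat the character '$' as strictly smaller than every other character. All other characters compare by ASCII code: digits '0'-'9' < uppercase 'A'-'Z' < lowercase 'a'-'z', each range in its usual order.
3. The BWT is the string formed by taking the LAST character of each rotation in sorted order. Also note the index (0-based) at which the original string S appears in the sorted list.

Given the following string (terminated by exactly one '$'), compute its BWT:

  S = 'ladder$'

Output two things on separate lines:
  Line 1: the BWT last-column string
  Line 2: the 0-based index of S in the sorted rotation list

Answer: rladd$e
5

Derivation:
All 7 rotations (rotation i = S[i:]+S[:i]):
  rot[0] = ladder$
  rot[1] = adder$l
  rot[2] = dder$la
  rot[3] = der$lad
  rot[4] = er$ladd
  rot[5] = r$ladde
  rot[6] = $ladder
Sorted (with $ < everything):
  sorted[0] = $ladder  (last char: 'r')
  sorted[1] = adder$l  (last char: 'l')
  sorted[2] = dder$la  (last char: 'a')
  sorted[3] = der$lad  (last char: 'd')
  sorted[4] = er$ladd  (last char: 'd')
  sorted[5] = ladder$  (last char: '$')
  sorted[6] = r$ladde  (last char: 'e')
Last column: rladd$e
Original string S is at sorted index 5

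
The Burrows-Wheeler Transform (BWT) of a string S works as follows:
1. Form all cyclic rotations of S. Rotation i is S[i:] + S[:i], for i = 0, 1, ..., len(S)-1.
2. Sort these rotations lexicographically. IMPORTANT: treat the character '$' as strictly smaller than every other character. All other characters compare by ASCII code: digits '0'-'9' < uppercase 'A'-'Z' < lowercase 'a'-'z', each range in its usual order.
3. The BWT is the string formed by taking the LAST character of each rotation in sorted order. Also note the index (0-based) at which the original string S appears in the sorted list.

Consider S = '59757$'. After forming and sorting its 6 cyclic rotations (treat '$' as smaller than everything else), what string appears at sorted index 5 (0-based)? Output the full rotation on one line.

Answer: 9757$5

Derivation:
All 6 rotations (rotation i = S[i:]+S[:i]):
  rot[0] = 59757$
  rot[1] = 9757$5
  rot[2] = 757$59
  rot[3] = 57$597
  rot[4] = 7$5975
  rot[5] = $59757
Sorted (with $ < everything):
  sorted[0] = $59757
  sorted[1] = 57$597
  sorted[2] = 59757$
  sorted[3] = 7$5975
  sorted[4] = 757$59
  sorted[5] = 9757$5
sorted[5] = 9757$5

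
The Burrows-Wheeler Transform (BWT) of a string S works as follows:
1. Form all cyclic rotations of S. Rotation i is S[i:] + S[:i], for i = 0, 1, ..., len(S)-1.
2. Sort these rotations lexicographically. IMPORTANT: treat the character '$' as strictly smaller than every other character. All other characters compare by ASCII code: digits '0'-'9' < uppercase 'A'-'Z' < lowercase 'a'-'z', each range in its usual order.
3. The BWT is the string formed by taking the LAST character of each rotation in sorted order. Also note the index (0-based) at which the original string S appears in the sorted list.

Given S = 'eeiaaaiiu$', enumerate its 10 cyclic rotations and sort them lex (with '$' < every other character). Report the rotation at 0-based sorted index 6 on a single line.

All 10 rotations (rotation i = S[i:]+S[:i]):
  rot[0] = eeiaaaiiu$
  rot[1] = eiaaaiiu$e
  rot[2] = iaaaiiu$ee
  rot[3] = aaaiiu$eei
  rot[4] = aaiiu$eeia
  rot[5] = aiiu$eeiaa
  rot[6] = iiu$eeiaaa
  rot[7] = iu$eeiaaai
  rot[8] = u$eeiaaaii
  rot[9] = $eeiaaaiiu
Sorted (with $ < everything):
  sorted[0] = $eeiaaaiiu
  sorted[1] = aaaiiu$eei
  sorted[2] = aaiiu$eeia
  sorted[3] = aiiu$eeiaa
  sorted[4] = eeiaaaiiu$
  sorted[5] = eiaaaiiu$e
  sorted[6] = iaaaiiu$ee
  sorted[7] = iiu$eeiaaa
  sorted[8] = iu$eeiaaai
  sorted[9] = u$eeiaaaii
sorted[6] = iaaaiiu$ee

Answer: iaaaiiu$ee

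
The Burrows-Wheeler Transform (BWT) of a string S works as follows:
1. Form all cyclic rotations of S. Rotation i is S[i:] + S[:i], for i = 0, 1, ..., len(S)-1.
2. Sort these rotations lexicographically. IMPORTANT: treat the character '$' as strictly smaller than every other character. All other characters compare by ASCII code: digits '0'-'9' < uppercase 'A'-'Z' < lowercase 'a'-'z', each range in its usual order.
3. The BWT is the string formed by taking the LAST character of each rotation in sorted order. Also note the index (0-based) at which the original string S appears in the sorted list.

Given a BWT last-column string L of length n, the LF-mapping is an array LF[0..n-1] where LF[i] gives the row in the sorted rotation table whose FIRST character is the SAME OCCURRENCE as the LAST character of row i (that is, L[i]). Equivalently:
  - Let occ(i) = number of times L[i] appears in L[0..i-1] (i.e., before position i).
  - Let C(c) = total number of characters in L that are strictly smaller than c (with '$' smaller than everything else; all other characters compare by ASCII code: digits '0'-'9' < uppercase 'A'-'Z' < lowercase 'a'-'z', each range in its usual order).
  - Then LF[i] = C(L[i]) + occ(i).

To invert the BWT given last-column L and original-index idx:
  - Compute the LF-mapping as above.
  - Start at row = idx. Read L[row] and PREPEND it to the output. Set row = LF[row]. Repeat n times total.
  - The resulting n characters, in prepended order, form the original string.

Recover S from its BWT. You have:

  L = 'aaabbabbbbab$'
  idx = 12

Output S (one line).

Answer: bbbbaabbbaaa$

Derivation:
LF mapping: 1 2 3 6 7 4 8 9 10 11 5 12 0
Walk LF starting at row 12, prepending L[row]:
  step 1: row=12, L[12]='$', prepend. Next row=LF[12]=0
  step 2: row=0, L[0]='a', prepend. Next row=LF[0]=1
  step 3: row=1, L[1]='a', prepend. Next row=LF[1]=2
  step 4: row=2, L[2]='a', prepend. Next row=LF[2]=3
  step 5: row=3, L[3]='b', prepend. Next row=LF[3]=6
  step 6: row=6, L[6]='b', prepend. Next row=LF[6]=8
  step 7: row=8, L[8]='b', prepend. Next row=LF[8]=10
  step 8: row=10, L[10]='a', prepend. Next row=LF[10]=5
  step 9: row=5, L[5]='a', prepend. Next row=LF[5]=4
  step 10: row=4, L[4]='b', prepend. Next row=LF[4]=7
  step 11: row=7, L[7]='b', prepend. Next row=LF[7]=9
  step 12: row=9, L[9]='b', prepend. Next row=LF[9]=11
  step 13: row=11, L[11]='b', prepend. Next row=LF[11]=12
Reversed output: bbbbaabbbaaa$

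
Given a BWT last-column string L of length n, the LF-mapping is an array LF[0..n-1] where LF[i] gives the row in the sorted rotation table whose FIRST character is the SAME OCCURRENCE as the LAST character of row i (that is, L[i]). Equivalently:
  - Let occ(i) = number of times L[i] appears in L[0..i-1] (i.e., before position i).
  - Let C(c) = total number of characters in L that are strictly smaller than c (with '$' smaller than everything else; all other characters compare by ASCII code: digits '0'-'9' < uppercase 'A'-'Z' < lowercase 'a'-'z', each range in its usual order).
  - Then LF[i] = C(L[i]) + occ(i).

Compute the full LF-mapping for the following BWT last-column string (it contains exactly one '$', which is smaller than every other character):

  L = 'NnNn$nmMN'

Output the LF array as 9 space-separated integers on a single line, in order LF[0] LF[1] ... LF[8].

Char counts: '$':1, 'M':1, 'N':3, 'm':1, 'n':3
C (first-col start): C('$')=0, C('M')=1, C('N')=2, C('m')=5, C('n')=6
L[0]='N': occ=0, LF[0]=C('N')+0=2+0=2
L[1]='n': occ=0, LF[1]=C('n')+0=6+0=6
L[2]='N': occ=1, LF[2]=C('N')+1=2+1=3
L[3]='n': occ=1, LF[3]=C('n')+1=6+1=7
L[4]='$': occ=0, LF[4]=C('$')+0=0+0=0
L[5]='n': occ=2, LF[5]=C('n')+2=6+2=8
L[6]='m': occ=0, LF[6]=C('m')+0=5+0=5
L[7]='M': occ=0, LF[7]=C('M')+0=1+0=1
L[8]='N': occ=2, LF[8]=C('N')+2=2+2=4

Answer: 2 6 3 7 0 8 5 1 4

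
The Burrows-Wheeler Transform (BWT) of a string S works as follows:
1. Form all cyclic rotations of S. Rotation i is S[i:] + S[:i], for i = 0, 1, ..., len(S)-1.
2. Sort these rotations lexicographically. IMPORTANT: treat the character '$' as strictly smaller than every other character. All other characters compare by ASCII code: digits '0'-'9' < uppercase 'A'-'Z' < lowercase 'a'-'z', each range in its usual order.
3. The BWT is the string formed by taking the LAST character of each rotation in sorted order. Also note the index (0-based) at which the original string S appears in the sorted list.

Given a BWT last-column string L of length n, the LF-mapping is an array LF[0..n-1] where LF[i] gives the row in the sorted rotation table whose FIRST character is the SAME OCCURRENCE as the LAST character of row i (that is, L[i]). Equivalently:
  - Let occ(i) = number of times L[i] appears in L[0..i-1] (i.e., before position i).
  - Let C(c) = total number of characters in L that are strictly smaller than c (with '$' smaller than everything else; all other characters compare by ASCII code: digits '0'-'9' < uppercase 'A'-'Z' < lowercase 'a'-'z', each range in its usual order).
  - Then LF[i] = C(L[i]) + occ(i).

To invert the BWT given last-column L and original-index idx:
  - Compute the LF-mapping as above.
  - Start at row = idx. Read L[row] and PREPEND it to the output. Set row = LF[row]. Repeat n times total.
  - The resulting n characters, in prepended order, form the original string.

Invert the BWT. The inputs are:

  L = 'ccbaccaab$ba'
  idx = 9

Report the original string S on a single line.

Answer: caabcacbabc$

Derivation:
LF mapping: 8 9 5 1 10 11 2 3 6 0 7 4
Walk LF starting at row 9, prepending L[row]:
  step 1: row=9, L[9]='$', prepend. Next row=LF[9]=0
  step 2: row=0, L[0]='c', prepend. Next row=LF[0]=8
  step 3: row=8, L[8]='b', prepend. Next row=LF[8]=6
  step 4: row=6, L[6]='a', prepend. Next row=LF[6]=2
  step 5: row=2, L[2]='b', prepend. Next row=LF[2]=5
  step 6: row=5, L[5]='c', prepend. Next row=LF[5]=11
  step 7: row=11, L[11]='a', prepend. Next row=LF[11]=4
  step 8: row=4, L[4]='c', prepend. Next row=LF[4]=10
  step 9: row=10, L[10]='b', prepend. Next row=LF[10]=7
  step 10: row=7, L[7]='a', prepend. Next row=LF[7]=3
  step 11: row=3, L[3]='a', prepend. Next row=LF[3]=1
  step 12: row=1, L[1]='c', prepend. Next row=LF[1]=9
Reversed output: caabcacbabc$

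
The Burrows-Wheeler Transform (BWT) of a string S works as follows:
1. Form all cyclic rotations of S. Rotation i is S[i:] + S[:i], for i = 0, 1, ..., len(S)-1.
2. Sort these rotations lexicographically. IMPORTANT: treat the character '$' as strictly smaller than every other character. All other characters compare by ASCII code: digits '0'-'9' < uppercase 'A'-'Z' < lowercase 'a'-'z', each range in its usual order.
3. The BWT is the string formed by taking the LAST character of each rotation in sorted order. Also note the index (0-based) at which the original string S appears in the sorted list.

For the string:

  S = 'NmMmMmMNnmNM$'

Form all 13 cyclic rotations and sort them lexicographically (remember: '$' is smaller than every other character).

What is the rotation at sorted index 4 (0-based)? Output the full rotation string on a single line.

All 13 rotations (rotation i = S[i:]+S[:i]):
  rot[0] = NmMmMmMNnmNM$
  rot[1] = mMmMmMNnmNM$N
  rot[2] = MmMmMNnmNM$Nm
  rot[3] = mMmMNnmNM$NmM
  rot[4] = MmMNnmNM$NmMm
  rot[5] = mMNnmNM$NmMmM
  rot[6] = MNnmNM$NmMmMm
  rot[7] = NnmNM$NmMmMmM
  rot[8] = nmNM$NmMmMmMN
  rot[9] = mNM$NmMmMmMNn
  rot[10] = NM$NmMmMmMNnm
  rot[11] = M$NmMmMmMNnmN
  rot[12] = $NmMmMmMNnmNM
Sorted (with $ < everything):
  sorted[0] = $NmMmMmMNnmNM
  sorted[1] = M$NmMmMmMNnmN
  sorted[2] = MNnmNM$NmMmMm
  sorted[3] = MmMNnmNM$NmMm
  sorted[4] = MmMmMNnmNM$Nm
  sorted[5] = NM$NmMmMmMNnm
  sorted[6] = NmMmMmMNnmNM$
  sorted[7] = NnmNM$NmMmMmM
  sorted[8] = mMNnmNM$NmMmM
  sorted[9] = mMmMNnmNM$NmM
  sorted[10] = mMmMmMNnmNM$N
  sorted[11] = mNM$NmMmMmMNn
  sorted[12] = nmNM$NmMmMmMN
sorted[4] = MmMmMNnmNM$Nm

Answer: MmMmMNnmNM$Nm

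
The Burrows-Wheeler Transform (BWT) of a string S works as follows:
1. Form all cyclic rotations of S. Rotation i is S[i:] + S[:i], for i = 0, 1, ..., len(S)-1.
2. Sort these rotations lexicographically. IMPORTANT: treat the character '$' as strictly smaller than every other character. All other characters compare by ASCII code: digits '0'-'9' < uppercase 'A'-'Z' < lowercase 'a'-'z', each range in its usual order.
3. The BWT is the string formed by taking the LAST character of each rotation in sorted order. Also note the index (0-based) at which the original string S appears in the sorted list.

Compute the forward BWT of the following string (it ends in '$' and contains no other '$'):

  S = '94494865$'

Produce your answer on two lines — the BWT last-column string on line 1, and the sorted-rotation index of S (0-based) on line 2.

Answer: 5994684$4
7

Derivation:
All 9 rotations (rotation i = S[i:]+S[:i]):
  rot[0] = 94494865$
  rot[1] = 4494865$9
  rot[2] = 494865$94
  rot[3] = 94865$944
  rot[4] = 4865$9449
  rot[5] = 865$94494
  rot[6] = 65$944948
  rot[7] = 5$9449486
  rot[8] = $94494865
Sorted (with $ < everything):
  sorted[0] = $94494865  (last char: '5')
  sorted[1] = 4494865$9  (last char: '9')
  sorted[2] = 4865$9449  (last char: '9')
  sorted[3] = 494865$94  (last char: '4')
  sorted[4] = 5$9449486  (last char: '6')
  sorted[5] = 65$944948  (last char: '8')
  sorted[6] = 865$94494  (last char: '4')
  sorted[7] = 94494865$  (last char: '$')
  sorted[8] = 94865$944  (last char: '4')
Last column: 5994684$4
Original string S is at sorted index 7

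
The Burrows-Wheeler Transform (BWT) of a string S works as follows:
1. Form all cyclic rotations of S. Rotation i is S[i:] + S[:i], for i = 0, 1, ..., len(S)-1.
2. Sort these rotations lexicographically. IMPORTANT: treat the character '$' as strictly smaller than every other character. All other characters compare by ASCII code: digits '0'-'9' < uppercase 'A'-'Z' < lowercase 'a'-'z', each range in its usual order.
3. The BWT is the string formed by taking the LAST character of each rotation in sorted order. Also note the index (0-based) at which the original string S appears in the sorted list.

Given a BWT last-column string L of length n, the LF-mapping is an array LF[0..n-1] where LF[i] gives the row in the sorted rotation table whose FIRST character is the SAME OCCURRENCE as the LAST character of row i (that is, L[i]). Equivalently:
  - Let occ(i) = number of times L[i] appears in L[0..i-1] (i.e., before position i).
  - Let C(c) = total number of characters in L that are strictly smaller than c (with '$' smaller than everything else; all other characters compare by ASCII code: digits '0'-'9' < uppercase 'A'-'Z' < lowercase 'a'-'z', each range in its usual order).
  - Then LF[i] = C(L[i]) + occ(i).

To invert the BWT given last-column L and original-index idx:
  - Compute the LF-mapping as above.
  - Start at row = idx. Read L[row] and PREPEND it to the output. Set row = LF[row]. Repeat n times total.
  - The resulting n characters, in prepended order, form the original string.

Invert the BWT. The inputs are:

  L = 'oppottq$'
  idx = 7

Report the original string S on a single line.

LF mapping: 1 3 4 2 6 7 5 0
Walk LF starting at row 7, prepending L[row]:
  step 1: row=7, L[7]='$', prepend. Next row=LF[7]=0
  step 2: row=0, L[0]='o', prepend. Next row=LF[0]=1
  step 3: row=1, L[1]='p', prepend. Next row=LF[1]=3
  step 4: row=3, L[3]='o', prepend. Next row=LF[3]=2
  step 5: row=2, L[2]='p', prepend. Next row=LF[2]=4
  step 6: row=4, L[4]='t', prepend. Next row=LF[4]=6
  step 7: row=6, L[6]='q', prepend. Next row=LF[6]=5
  step 8: row=5, L[5]='t', prepend. Next row=LF[5]=7
Reversed output: tqtpopo$

Answer: tqtpopo$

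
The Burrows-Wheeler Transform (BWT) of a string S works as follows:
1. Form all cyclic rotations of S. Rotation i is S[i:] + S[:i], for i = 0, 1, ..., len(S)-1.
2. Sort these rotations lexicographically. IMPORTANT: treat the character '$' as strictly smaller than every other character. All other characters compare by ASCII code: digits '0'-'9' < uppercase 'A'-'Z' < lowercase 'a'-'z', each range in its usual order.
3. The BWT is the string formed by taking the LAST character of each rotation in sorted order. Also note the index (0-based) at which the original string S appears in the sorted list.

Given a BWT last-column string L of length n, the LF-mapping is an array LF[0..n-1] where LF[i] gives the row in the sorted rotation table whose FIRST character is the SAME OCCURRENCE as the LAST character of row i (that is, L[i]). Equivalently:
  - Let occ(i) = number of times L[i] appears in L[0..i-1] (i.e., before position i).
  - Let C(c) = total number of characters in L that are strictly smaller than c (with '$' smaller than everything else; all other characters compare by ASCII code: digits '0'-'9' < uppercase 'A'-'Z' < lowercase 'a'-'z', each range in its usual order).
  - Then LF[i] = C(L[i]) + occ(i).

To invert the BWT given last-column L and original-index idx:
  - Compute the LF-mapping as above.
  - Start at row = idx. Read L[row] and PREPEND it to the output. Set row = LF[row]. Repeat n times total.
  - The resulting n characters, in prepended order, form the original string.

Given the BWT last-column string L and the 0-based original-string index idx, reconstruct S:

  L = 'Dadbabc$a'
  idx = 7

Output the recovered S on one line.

Answer: cbbaadaD$

Derivation:
LF mapping: 1 2 8 5 3 6 7 0 4
Walk LF starting at row 7, prepending L[row]:
  step 1: row=7, L[7]='$', prepend. Next row=LF[7]=0
  step 2: row=0, L[0]='D', prepend. Next row=LF[0]=1
  step 3: row=1, L[1]='a', prepend. Next row=LF[1]=2
  step 4: row=2, L[2]='d', prepend. Next row=LF[2]=8
  step 5: row=8, L[8]='a', prepend. Next row=LF[8]=4
  step 6: row=4, L[4]='a', prepend. Next row=LF[4]=3
  step 7: row=3, L[3]='b', prepend. Next row=LF[3]=5
  step 8: row=5, L[5]='b', prepend. Next row=LF[5]=6
  step 9: row=6, L[6]='c', prepend. Next row=LF[6]=7
Reversed output: cbbaadaD$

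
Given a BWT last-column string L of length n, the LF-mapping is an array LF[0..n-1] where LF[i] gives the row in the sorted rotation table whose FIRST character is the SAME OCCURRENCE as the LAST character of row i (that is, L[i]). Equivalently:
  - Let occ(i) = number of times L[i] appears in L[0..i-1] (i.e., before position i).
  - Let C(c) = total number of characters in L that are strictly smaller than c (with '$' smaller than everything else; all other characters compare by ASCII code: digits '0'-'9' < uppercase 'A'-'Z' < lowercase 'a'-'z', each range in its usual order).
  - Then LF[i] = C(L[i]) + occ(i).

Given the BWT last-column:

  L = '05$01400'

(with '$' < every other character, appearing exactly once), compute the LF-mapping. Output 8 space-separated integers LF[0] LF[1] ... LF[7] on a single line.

Char counts: '$':1, '0':4, '1':1, '4':1, '5':1
C (first-col start): C('$')=0, C('0')=1, C('1')=5, C('4')=6, C('5')=7
L[0]='0': occ=0, LF[0]=C('0')+0=1+0=1
L[1]='5': occ=0, LF[1]=C('5')+0=7+0=7
L[2]='$': occ=0, LF[2]=C('$')+0=0+0=0
L[3]='0': occ=1, LF[3]=C('0')+1=1+1=2
L[4]='1': occ=0, LF[4]=C('1')+0=5+0=5
L[5]='4': occ=0, LF[5]=C('4')+0=6+0=6
L[6]='0': occ=2, LF[6]=C('0')+2=1+2=3
L[7]='0': occ=3, LF[7]=C('0')+3=1+3=4

Answer: 1 7 0 2 5 6 3 4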